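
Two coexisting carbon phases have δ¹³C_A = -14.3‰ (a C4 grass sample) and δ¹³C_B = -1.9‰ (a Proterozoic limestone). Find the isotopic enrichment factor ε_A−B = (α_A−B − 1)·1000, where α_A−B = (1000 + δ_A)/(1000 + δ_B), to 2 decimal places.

α_A−B = (1000 + -14.3) / (1000 + -1.9) = 985.7 / 998.1 = 0.987576
ε_A−B = (0.987576 − 1) × 1000 = -12.424‰
(The approximation ε ≈ δ_A − δ_B would give -12.4‰.)

-12.42‰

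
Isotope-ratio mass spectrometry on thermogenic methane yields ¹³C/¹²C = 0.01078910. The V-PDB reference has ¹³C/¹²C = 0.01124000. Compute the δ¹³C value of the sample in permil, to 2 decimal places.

δ¹³C = (R_sample / R_standard − 1) × 1000
R_sample / R_standard = 0.01078910 / 0.01124000 = 0.959884
δ¹³C = (0.959884 − 1) × 1000 = -40.116 permil

-40.12 permil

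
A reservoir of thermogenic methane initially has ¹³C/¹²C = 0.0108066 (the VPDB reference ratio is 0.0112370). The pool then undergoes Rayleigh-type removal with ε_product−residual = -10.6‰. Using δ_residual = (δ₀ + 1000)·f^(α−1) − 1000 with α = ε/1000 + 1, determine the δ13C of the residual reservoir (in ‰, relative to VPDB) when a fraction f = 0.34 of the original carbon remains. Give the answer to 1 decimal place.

δ₀ = (0.0108066/0.0112370 − 1)×1000 = (0.961698 − 1)×1000 = -38.302‰
α − 1 = ε/1000 = -0.0106
f^(α−1) = 0.34^(-0.0106) = 1.011501
δ_res = (-38.302 + 1000) × 1.011501 − 1000 = 972.758 − 1000 = -27.24‰

-27.2‰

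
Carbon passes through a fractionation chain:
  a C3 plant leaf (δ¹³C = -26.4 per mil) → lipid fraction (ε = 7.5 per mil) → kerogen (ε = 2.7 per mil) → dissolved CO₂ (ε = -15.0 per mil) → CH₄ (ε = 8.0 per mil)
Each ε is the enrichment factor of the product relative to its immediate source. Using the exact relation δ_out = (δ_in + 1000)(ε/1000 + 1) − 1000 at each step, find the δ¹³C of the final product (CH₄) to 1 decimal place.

-23.5 per mil

step 1: δ = (-26.40 + 1000)·(7.5/1000 + 1) − 1000 = -19.10 per mil
step 2: δ = (-19.10 + 1000)·(2.7/1000 + 1) − 1000 = -16.45 per mil
step 3: δ = (-16.45 + 1000)·(-15.0/1000 + 1) − 1000 = -31.20 per mil
step 4: δ = (-31.20 + 1000)·(8.0/1000 + 1) − 1000 = -23.45 per mil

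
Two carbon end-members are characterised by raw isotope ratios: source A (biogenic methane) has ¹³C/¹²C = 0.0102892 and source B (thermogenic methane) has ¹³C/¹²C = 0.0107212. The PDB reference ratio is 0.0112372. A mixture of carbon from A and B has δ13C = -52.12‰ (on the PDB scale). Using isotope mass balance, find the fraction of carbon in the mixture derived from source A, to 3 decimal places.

δ_A = (0.0102892/0.0112372 − 1)×1000 = (0.915637 − 1)×1000 = -84.363‰
δ_B = (0.0107212/0.0112372 − 1)×1000 = (0.954081 − 1)×1000 = -45.919‰
f_A = (δ_mix − δ_B)/(δ_A − δ_B) = (-52.12 − (-45.919))/(-84.363 − (-45.919))
f_A = -6.201 / -38.444 = 0.1613

0.161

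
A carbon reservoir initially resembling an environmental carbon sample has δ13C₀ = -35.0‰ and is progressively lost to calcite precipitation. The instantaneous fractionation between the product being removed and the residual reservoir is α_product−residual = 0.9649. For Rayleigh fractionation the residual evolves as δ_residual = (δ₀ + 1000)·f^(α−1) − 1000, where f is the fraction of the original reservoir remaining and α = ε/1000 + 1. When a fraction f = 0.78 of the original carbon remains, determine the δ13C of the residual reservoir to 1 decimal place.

-26.5‰

Rayleigh residual: δ_res = (δ₀ + 1000)·f^(α−1) − 1000
α − 1 = -0.03510
f^(α−1) = 0.78^(-0.03510) = 1.008759
δ_res = (-35.0 + 1000) × 1.008759 − 1000 = 973.453 − 1000 = -26.55‰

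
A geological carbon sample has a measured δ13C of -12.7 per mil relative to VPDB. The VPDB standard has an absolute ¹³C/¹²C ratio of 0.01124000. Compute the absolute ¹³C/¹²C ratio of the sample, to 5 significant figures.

0.011097

R_sample = R_standard × (δ13C/1000 + 1)
R_sample = 0.01124000 × (-12.7/1000 + 1) = 0.01124000 × 0.987300
R_sample = 0.0110973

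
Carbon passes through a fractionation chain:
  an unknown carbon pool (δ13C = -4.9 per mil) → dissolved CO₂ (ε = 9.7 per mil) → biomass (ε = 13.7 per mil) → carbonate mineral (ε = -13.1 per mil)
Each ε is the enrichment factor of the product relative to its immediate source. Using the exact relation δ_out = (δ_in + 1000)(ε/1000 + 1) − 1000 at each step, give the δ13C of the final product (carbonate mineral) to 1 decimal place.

5.2 per mil

step 1: δ = (-4.90 + 1000)·(9.7/1000 + 1) − 1000 = 4.75 per mil
step 2: δ = (4.75 + 1000)·(13.7/1000 + 1) − 1000 = 18.52 per mil
step 3: δ = (18.52 + 1000)·(-13.1/1000 + 1) − 1000 = 5.17 per mil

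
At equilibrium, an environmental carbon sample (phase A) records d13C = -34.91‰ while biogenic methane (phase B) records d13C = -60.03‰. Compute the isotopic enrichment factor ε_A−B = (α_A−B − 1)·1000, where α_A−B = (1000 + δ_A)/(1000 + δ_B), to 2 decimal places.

α_A−B = (1000 + -34.91) / (1000 + -60.03) = 965.09 / 939.97 = 1.026724
ε_A−B = (1.026724 − 1) × 1000 = 26.724‰
(The approximation ε ≈ δ_A − δ_B would give 25.12‰.)

26.72‰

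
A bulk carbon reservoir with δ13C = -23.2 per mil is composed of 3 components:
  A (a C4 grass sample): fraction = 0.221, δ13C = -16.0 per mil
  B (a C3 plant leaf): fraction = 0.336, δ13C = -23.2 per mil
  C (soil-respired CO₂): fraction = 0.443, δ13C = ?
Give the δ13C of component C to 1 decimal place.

-26.8 per mil

Isotope mass balance: δ_bulk = Σ fᵢ·δᵢ.
-23.2 = 0.221×(-16.0) + 0.336×(-23.2) + 0.443×δ_C
0.443·δ_C = -23.2 − (-11.331) = -11.869
δ_C = -11.869 / 0.443 = -26.79 per mil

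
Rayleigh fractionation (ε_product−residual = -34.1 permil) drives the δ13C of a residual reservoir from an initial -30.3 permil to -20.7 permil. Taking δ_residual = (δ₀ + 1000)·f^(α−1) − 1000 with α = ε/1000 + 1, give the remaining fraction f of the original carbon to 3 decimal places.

α − 1 = ε/1000 = -0.0341
(δ_res + 1000)/(δ₀ + 1000) = (-20.7 + 1000)/(-30.3 + 1000) = 979.3/969.7 = 1.009900
f = 1.009900^(1/-0.0341) = exp(ln(1.009900)/-0.0341) = exp(0.00985/-0.0341)
f = exp(-0.2889) = 0.7491

0.749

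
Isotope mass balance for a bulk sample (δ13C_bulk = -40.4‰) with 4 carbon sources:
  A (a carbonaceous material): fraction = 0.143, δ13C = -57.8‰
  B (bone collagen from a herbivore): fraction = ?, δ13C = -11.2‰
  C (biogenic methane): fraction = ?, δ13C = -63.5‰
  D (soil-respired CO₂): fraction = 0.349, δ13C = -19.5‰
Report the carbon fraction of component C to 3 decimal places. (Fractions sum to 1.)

0.376

Let f_C and f_B be the unknown fractions; fractions sum to 1 so f_C + f_B = 0.508.
Mass balance: Σ fᵢ·δᵢ = δ_bulk ⇒ f_C·(-63.5) + f_B·(-11.2) = -40.4 − (-15.071) = -25.329
Substitute f_B = 0.508 − f_C:
f_C·(-63.5 − -11.2) = -25.329 − 0.508×(-11.2) = -19.640
f_C = -19.640 / -52.3 = 0.3755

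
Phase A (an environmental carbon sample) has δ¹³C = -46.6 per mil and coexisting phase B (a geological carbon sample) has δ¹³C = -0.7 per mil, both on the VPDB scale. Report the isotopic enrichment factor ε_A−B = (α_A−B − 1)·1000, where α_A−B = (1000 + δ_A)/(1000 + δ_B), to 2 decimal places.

-45.93 per mil

α_A−B = (1000 + -46.6) / (1000 + -0.7) = 953.4 / 999.3 = 0.954068
ε_A−B = (0.954068 − 1) × 1000 = -45.932 per mil
(The approximation ε ≈ δ_A − δ_B would give -45.9 per mil.)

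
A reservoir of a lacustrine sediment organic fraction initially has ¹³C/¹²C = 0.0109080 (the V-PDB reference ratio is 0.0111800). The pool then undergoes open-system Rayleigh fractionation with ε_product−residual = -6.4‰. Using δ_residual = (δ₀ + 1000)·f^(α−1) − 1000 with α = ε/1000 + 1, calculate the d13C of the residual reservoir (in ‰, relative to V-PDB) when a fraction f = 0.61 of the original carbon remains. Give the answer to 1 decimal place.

-21.2‰

δ₀ = (0.0109080/0.0111800 − 1)×1000 = (0.975671 − 1)×1000 = -24.329‰
α − 1 = ε/1000 = -0.0064
f^(α−1) = 0.61^(-0.0064) = 1.003169
δ_res = (-24.329 + 1000) × 1.003169 − 1000 = 978.762 − 1000 = -21.24‰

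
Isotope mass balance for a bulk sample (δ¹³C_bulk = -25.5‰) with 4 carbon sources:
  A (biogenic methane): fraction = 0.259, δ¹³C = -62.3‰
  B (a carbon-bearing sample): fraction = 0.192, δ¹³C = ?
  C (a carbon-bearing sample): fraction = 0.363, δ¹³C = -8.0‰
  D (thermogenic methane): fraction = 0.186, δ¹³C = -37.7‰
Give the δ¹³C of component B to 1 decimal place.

Isotope mass balance: δ_bulk = Σ fᵢ·δᵢ.
-25.5 = 0.259×(-62.3) + 0.192×δ_B + 0.363×(-8.0) + 0.186×(-37.7)
0.192·δ_B = -25.5 − (-26.052) = 0.552
δ_B = 0.552 / 0.192 = 2.87‰

2.9‰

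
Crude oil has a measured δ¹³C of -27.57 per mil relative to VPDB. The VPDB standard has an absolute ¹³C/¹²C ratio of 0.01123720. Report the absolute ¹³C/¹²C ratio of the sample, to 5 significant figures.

R_sample = R_standard × (δ¹³C/1000 + 1)
R_sample = 0.01123720 × (-27.57/1000 + 1) = 0.01123720 × 0.972430
R_sample = 0.0109274

0.010927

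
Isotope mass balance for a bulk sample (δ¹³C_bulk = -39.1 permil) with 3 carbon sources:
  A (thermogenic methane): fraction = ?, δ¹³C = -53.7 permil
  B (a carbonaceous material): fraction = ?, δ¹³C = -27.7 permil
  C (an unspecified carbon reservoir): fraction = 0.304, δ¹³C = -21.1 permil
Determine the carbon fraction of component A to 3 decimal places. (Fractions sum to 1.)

0.516

Let f_A and f_B be the unknown fractions; fractions sum to 1 so f_A + f_B = 0.696.
Mass balance: Σ fᵢ·δᵢ = δ_bulk ⇒ f_A·(-53.7) + f_B·(-27.7) = -39.1 − (-6.414) = -32.686
Substitute f_B = 0.696 − f_A:
f_A·(-53.7 − -27.7) = -32.686 − 0.696×(-27.7) = -13.406
f_A = -13.406 / -26.0 = 0.5156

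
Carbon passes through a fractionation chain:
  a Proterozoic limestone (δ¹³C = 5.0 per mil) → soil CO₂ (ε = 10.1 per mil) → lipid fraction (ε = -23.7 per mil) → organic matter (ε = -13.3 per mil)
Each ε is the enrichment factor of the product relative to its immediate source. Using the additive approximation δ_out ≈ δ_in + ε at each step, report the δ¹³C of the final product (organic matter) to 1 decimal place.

step 1: δ ≈ 5.0 + (10.1) = 15.1 per mil
step 2: δ ≈ 15.1 + (-23.7) = -8.6 per mil
step 3: δ ≈ -8.6 + (-13.3) = -21.9 per mil

-21.9 per mil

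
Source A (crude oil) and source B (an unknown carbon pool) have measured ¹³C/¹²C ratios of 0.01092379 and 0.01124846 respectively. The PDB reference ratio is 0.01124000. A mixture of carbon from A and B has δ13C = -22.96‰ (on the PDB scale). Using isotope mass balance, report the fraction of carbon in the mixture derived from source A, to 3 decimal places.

0.821

δ_A = (0.01092379/0.01124000 − 1)×1000 = (0.971867 − 1)×1000 = -28.133‰
δ_B = (0.01124846/0.01124000 − 1)×1000 = (1.000753 − 1)×1000 = 0.753‰
f_A = (δ_mix − δ_B)/(δ_A − δ_B) = (-22.96 − (0.753))/(-28.133 − (0.753))
f_A = -23.713 / -28.885 = 0.8209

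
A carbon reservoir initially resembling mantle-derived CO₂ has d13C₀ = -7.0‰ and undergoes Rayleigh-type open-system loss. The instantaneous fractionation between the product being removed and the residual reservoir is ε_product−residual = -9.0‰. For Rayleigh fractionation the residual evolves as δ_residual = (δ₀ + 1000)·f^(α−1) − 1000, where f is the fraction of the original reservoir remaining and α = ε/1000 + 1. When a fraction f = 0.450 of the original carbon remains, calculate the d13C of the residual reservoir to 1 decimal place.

0.2‰

Rayleigh residual: δ_res = (δ₀ + 1000)·f^(α−1) − 1000
α = ε/1000 + 1 = 0.99100, so α − 1 = -0.00900
f^(α−1) = 0.450^(-0.00900) = 1.007212
δ_res = (-7.0 + 1000) × 1.007212 − 1000 = 1000.162 − 1000 = 0.16‰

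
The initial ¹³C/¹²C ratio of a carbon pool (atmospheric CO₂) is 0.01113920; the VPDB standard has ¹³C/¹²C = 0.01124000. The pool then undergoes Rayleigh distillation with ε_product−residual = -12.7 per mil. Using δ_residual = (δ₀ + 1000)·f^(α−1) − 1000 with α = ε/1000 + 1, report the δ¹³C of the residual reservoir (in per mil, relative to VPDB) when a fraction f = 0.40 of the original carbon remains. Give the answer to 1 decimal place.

2.6 per mil

δ₀ = (0.01113920/0.01124000 − 1)×1000 = (0.991032 − 1)×1000 = -8.968 per mil
α − 1 = ε/1000 = -0.0127
f^(α−1) = 0.40^(-0.0127) = 1.011705
δ_res = (-8.968 + 1000) × 1.011705 − 1000 = 1002.632 − 1000 = 2.63 per mil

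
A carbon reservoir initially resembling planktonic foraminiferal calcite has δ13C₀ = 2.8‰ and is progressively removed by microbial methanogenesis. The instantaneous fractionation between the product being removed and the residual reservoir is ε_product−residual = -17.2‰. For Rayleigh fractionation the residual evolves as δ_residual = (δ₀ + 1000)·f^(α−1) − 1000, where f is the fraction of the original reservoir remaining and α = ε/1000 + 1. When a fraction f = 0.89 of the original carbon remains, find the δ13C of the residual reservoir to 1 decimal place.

Rayleigh residual: δ_res = (δ₀ + 1000)·f^(α−1) − 1000
α = ε/1000 + 1 = 0.98280, so α − 1 = -0.01720
f^(α−1) = 0.89^(-0.01720) = 1.002006
δ_res = (2.8 + 1000) × 1.002006 − 1000 = 1004.812 − 1000 = 4.81‰

4.8‰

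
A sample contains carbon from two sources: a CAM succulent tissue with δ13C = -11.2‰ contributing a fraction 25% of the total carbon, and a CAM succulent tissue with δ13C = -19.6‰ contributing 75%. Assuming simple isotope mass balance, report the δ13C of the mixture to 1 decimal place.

δ_mix = f_A·δ_A + f_B·δ_B
δ_mix = 0.25 × (-11.2) + 0.75 × (-19.6)
δ_mix = -2.80 + -14.70 = -17.50‰

-17.5‰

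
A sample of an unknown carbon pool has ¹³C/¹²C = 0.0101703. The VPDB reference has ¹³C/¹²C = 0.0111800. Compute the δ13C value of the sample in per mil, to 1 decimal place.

-90.3 per mil

δ13C = (R_sample / R_standard − 1) × 1000
R_sample / R_standard = 0.0101703 / 0.0111800 = 0.909687
δ13C = (0.909687 − 1) × 1000 = -90.31 per mil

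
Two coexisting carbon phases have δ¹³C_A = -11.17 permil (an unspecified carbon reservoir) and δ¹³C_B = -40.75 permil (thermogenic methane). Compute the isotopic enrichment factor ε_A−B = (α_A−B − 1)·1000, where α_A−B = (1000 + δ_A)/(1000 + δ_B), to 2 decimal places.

30.84 permil

α_A−B = (1000 + -11.17) / (1000 + -40.75) = 988.83 / 959.25 = 1.030837
ε_A−B = (1.030837 − 1) × 1000 = 30.837 permil
(The approximation ε ≈ δ_A − δ_B would give 29.58 permil.)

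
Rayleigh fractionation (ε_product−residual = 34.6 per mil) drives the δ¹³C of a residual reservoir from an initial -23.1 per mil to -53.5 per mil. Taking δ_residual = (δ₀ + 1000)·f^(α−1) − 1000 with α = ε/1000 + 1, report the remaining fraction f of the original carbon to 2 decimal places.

0.40

α − 1 = ε/1000 = 0.0346
(δ_res + 1000)/(δ₀ + 1000) = (-53.5 + 1000)/(-23.1 + 1000) = 946.5/976.9 = 0.968881
f = 0.968881^(1/0.0346) = exp(ln(0.968881)/0.0346) = exp(-0.03161/0.0346)
f = exp(-0.9137) = 0.4010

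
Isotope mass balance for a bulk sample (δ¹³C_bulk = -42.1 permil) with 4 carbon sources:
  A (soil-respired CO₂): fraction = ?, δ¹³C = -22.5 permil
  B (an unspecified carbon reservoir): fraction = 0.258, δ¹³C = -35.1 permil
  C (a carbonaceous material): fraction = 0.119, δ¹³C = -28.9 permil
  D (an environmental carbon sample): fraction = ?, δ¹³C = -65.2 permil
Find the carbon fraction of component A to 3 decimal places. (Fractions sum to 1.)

Let f_A and f_D be the unknown fractions; fractions sum to 1 so f_A + f_D = 0.623.
Mass balance: Σ fᵢ·δᵢ = δ_bulk ⇒ f_A·(-22.5) + f_D·(-65.2) = -42.1 − (-12.495) = -29.605
Substitute f_D = 0.623 − f_A:
f_A·(-22.5 − -65.2) = -29.605 − 0.623×(-65.2) = 11.014
f_A = 11.014 / 42.7 = 0.2580

0.258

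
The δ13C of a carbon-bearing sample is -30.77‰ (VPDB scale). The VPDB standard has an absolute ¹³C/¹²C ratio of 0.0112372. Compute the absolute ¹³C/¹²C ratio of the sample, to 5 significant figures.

0.010891

R_sample = R_standard × (δ13C/1000 + 1)
R_sample = 0.0112372 × (-30.77/1000 + 1) = 0.0112372 × 0.969230
R_sample = 0.0108914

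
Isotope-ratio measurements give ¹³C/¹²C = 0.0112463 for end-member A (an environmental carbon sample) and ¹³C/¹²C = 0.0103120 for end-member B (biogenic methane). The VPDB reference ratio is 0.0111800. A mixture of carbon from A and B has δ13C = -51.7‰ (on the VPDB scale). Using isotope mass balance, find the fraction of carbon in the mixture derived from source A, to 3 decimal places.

δ_A = (0.0112463/0.0111800 − 1)×1000 = (1.005930 − 1)×1000 = 5.930‰
δ_B = (0.0103120/0.0111800 − 1)×1000 = (0.922361 − 1)×1000 = -77.639‰
f_A = (δ_mix − δ_B)/(δ_A − δ_B) = (-51.7 − (-77.639))/(5.930 − (-77.639))
f_A = 25.939 / 83.569 = 0.3104

0.310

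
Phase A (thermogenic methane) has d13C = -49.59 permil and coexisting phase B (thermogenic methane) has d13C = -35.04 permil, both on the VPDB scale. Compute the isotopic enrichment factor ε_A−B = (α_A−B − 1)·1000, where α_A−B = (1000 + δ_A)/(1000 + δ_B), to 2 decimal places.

-15.08 permil

α_A−B = (1000 + -49.59) / (1000 + -35.04) = 950.41 / 964.96 = 0.984922
ε_A−B = (0.984922 − 1) × 1000 = -15.078 permil
(The approximation ε ≈ δ_A − δ_B would give -14.55 permil.)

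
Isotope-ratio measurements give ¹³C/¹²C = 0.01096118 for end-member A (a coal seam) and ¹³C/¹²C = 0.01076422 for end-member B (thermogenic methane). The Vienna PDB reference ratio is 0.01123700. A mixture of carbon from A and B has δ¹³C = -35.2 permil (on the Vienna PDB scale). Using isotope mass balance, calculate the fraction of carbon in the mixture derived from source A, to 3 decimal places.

δ_A = (0.01096118/0.01123700 − 1)×1000 = (0.975454 − 1)×1000 = -24.546 permil
δ_B = (0.01076422/0.01123700 − 1)×1000 = (0.957926 − 1)×1000 = -42.074 permil
f_A = (δ_mix − δ_B)/(δ_A − δ_B) = (-35.2 − (-42.074))/(-24.546 − (-42.074))
f_A = 6.874 / 17.528 = 0.3921

0.392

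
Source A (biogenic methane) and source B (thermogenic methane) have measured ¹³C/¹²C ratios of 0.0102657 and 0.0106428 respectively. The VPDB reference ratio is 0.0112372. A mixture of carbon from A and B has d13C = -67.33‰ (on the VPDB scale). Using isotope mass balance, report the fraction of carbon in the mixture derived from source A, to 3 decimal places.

δ_A = (0.0102657/0.0112372 − 1)×1000 = (0.913546 − 1)×1000 = -86.454‰
δ_B = (0.0106428/0.0112372 − 1)×1000 = (0.947104 − 1)×1000 = -52.896‰
f_A = (δ_mix − δ_B)/(δ_A − δ_B) = (-67.33 − (-52.896))/(-86.454 − (-52.896))
f_A = -14.434 / -33.558 = 0.4301

0.430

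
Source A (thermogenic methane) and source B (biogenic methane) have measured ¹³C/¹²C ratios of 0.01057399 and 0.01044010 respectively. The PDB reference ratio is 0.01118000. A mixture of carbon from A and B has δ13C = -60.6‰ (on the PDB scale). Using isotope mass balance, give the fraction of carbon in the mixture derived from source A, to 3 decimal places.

δ_A = (0.01057399/0.01118000 − 1)×1000 = (0.945795 − 1)×1000 = -54.205‰
δ_B = (0.01044010/0.01118000 − 1)×1000 = (0.933819 − 1)×1000 = -66.181‰
f_A = (δ_mix − δ_B)/(δ_A − δ_B) = (-60.6 − (-66.181))/(-54.205 − (-66.181))
f_A = 5.581 / 11.976 = 0.4660

0.466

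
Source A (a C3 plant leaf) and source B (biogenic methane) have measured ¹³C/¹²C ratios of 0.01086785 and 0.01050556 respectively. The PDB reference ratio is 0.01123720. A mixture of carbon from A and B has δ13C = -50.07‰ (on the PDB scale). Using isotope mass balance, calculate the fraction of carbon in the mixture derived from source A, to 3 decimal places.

δ_A = (0.01086785/0.01123720 − 1)×1000 = (0.967131 − 1)×1000 = -32.869‰
δ_B = (0.01050556/0.01123720 − 1)×1000 = (0.934891 − 1)×1000 = -65.109‰
f_A = (δ_mix − δ_B)/(δ_A − δ_B) = (-50.07 − (-65.109))/(-32.869 − (-65.109))
f_A = 15.039 / 32.240 = 0.4665

0.466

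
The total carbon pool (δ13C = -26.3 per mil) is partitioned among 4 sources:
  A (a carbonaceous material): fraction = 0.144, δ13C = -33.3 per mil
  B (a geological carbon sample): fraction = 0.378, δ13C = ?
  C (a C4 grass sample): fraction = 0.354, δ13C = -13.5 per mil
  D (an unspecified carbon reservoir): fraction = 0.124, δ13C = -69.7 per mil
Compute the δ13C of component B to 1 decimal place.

Isotope mass balance: δ_bulk = Σ fᵢ·δᵢ.
-26.3 = 0.144×(-33.3) + 0.378×δ_B + 0.354×(-13.5) + 0.124×(-69.7)
0.378·δ_B = -26.3 − (-18.217) = -8.083
δ_B = -8.083 / 0.378 = -21.38 per mil

-21.4 per mil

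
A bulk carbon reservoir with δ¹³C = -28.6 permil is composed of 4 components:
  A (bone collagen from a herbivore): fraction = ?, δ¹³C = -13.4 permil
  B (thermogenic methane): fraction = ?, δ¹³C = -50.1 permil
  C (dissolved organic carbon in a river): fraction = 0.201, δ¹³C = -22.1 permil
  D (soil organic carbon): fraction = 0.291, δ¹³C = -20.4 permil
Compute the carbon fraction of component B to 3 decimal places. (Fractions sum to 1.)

0.311

Let f_B and f_A be the unknown fractions; fractions sum to 1 so f_B + f_A = 0.508.
Mass balance: Σ fᵢ·δᵢ = δ_bulk ⇒ f_B·(-50.1) + f_A·(-13.4) = -28.6 − (-10.378) = -18.222
Substitute f_A = 0.508 − f_B:
f_B·(-50.1 − -13.4) = -18.222 − 0.508×(-13.4) = -11.414
f_B = -11.414 / -36.7 = 0.3110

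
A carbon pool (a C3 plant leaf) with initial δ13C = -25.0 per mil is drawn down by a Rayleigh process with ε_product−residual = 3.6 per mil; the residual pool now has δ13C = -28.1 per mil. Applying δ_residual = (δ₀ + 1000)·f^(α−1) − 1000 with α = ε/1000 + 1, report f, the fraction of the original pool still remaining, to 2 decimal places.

0.41

α − 1 = ε/1000 = 0.0036
(δ_res + 1000)/(δ₀ + 1000) = (-28.1 + 1000)/(-25.0 + 1000) = 971.9/975.0 = 0.996821
f = 0.996821^(1/0.0036) = exp(ln(0.996821)/0.0036) = exp(-0.00318/0.0036)
f = exp(-0.8846) = 0.4129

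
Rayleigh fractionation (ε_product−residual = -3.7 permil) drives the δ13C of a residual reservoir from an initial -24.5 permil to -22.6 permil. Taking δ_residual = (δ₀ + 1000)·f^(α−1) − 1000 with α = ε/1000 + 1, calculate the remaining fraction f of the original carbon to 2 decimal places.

α − 1 = ε/1000 = -0.0037
(δ_res + 1000)/(δ₀ + 1000) = (-22.6 + 1000)/(-24.5 + 1000) = 977.4/975.5 = 1.001948
f = 1.001948^(1/-0.0037) = exp(ln(1.001948)/-0.0037) = exp(0.00195/-0.0037)
f = exp(-0.5259) = 0.5910

0.59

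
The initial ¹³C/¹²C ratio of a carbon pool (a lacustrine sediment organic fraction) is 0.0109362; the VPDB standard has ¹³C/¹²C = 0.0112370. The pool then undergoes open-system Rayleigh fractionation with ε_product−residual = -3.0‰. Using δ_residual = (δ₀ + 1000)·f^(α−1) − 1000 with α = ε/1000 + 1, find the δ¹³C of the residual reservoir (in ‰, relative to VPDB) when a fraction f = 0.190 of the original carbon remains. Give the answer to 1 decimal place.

-21.9‰

δ₀ = (0.0109362/0.0112370 − 1)×1000 = (0.973231 − 1)×1000 = -26.769‰
α − 1 = ε/1000 = -0.0030
f^(α−1) = 0.190^(-0.0030) = 1.004995
δ_res = (-26.769 + 1000) × 1.004995 − 1000 = 978.092 − 1000 = -21.91‰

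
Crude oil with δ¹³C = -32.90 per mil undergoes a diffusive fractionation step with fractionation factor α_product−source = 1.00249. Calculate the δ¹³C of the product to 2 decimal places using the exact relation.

-30.49 per mil

δ_product = (δ_source + 1000)·α − 1000
δ_product = (-32.90 + 1000) × 1.00249 − 1000
δ_product = 969.508 − 1000 = -30.492 per mil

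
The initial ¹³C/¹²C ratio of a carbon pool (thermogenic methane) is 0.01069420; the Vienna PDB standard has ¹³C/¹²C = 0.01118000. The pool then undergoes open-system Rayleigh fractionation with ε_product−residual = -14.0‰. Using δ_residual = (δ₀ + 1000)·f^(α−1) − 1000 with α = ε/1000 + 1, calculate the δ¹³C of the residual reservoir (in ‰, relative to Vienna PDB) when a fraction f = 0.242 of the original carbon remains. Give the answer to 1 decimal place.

δ₀ = (0.01069420/0.01118000 − 1)×1000 = (0.956547 − 1)×1000 = -43.453‰
α − 1 = ε/1000 = -0.0140
f^(α−1) = 0.242^(-0.0140) = 1.020062
δ_res = (-43.453 + 1000) × 1.020062 − 1000 = 975.738 − 1000 = -24.26‰

-24.3‰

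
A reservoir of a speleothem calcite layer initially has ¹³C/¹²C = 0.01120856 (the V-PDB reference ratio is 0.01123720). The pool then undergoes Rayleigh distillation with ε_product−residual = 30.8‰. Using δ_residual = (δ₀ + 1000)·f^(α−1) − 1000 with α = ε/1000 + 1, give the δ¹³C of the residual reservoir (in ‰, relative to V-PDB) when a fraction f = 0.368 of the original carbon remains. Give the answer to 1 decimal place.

δ₀ = (0.01120856/0.01123720 − 1)×1000 = (0.997451 − 1)×1000 = -2.549‰
α − 1 = ε/1000 = 0.0308
f^(α−1) = 0.368^(0.0308) = 0.969679
δ_res = (-2.549 + 1000) × 0.969679 − 1000 = 967.208 − 1000 = -32.79‰

-32.8‰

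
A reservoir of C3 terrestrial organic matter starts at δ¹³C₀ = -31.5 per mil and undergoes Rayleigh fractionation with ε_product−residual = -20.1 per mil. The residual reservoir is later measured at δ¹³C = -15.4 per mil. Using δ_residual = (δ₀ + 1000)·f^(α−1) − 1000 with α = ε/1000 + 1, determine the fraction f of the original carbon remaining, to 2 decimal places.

α − 1 = ε/1000 = -0.0201
(δ_res + 1000)/(δ₀ + 1000) = (-15.4 + 1000)/(-31.5 + 1000) = 984.6/968.5 = 1.016624
f = 1.016624^(1/-0.0201) = exp(ln(1.016624)/-0.0201) = exp(0.01649/-0.0201)
f = exp(-0.8202) = 0.4403

0.44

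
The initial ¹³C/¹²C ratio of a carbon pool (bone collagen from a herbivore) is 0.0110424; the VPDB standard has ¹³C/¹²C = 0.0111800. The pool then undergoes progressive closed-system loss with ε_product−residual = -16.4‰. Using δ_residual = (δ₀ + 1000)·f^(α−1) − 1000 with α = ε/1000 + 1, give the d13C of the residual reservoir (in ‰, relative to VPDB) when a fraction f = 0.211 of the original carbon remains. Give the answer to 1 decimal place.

13.2‰

δ₀ = (0.0110424/0.0111800 − 1)×1000 = (0.987692 − 1)×1000 = -12.308‰
α − 1 = ε/1000 = -0.0164
f^(α−1) = 0.211^(-0.0164) = 1.025845
δ_res = (-12.308 + 1000) × 1.025845 − 1000 = 1013.219 − 1000 = 13.22‰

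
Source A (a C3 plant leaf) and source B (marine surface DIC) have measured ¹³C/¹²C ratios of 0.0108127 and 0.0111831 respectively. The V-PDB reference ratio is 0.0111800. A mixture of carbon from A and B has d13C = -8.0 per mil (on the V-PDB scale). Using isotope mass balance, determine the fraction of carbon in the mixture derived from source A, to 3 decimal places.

δ_A = (0.0108127/0.0111800 − 1)×1000 = (0.967147 − 1)×1000 = -32.853 per mil
δ_B = (0.0111831/0.0111800 − 1)×1000 = (1.000277 − 1)×1000 = 0.277 per mil
f_A = (δ_mix − δ_B)/(δ_A − δ_B) = (-8.0 − (0.277))/(-32.853 − (0.277))
f_A = -8.277 / -33.131 = 0.2498

0.250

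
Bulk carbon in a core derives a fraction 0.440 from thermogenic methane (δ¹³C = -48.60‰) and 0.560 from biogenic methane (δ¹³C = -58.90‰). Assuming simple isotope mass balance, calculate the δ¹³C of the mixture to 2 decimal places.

δ_mix = f_A·δ_A + f_B·δ_B
δ_mix = 0.440 × (-48.60) + 0.560 × (-58.90)
δ_mix = -21.384 + -32.984 = -54.368‰

-54.37‰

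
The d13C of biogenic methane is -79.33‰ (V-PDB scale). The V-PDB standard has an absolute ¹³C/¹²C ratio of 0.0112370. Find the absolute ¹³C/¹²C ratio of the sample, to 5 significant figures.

R_sample = R_standard × (d13C/1000 + 1)
R_sample = 0.0112370 × (-79.33/1000 + 1) = 0.0112370 × 0.920670
R_sample = 0.0103456

0.010346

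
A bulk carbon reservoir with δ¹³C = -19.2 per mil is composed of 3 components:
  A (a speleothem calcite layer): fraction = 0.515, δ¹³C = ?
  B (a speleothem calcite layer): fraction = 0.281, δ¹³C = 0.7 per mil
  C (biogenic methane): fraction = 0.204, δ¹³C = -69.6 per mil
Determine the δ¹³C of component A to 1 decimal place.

-10.1 per mil

Isotope mass balance: δ_bulk = Σ fᵢ·δᵢ.
-19.2 = 0.515×δ_A + 0.281×(0.7) + 0.204×(-69.6)
0.515·δ_A = -19.2 − (-14.002) = -5.198
δ_A = -5.198 / 0.515 = -10.09 per mil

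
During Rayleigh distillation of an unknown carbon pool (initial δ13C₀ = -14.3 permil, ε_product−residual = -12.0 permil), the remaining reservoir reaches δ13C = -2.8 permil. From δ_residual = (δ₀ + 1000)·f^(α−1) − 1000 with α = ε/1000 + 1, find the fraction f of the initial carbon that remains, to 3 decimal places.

α − 1 = ε/1000 = -0.0120
(δ_res + 1000)/(δ₀ + 1000) = (-2.8 + 1000)/(-14.3 + 1000) = 997.2/985.7 = 1.011667
f = 1.011667^(1/-0.0120) = exp(ln(1.011667)/-0.0120) = exp(0.01160/-0.0120)
f = exp(-0.9666) = 0.3804

0.380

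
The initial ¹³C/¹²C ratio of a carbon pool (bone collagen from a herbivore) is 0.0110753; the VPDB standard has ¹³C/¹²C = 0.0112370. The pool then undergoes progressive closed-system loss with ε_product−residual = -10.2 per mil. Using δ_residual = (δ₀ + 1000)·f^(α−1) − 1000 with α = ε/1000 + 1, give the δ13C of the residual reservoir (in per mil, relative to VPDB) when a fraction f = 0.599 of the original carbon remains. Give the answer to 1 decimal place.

-9.2 per mil

δ₀ = (0.0110753/0.0112370 − 1)×1000 = (0.985610 − 1)×1000 = -14.390 per mil
α − 1 = ε/1000 = -0.0102
f^(α−1) = 0.599^(-0.0102) = 1.005241
δ_res = (-14.390 + 1000) × 1.005241 − 1000 = 990.776 − 1000 = -9.22 per mil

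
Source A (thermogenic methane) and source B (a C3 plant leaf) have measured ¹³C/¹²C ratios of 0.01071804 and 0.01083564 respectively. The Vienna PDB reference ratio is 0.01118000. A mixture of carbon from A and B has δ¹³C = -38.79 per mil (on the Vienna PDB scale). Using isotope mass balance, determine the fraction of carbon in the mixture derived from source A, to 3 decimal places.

0.759

δ_A = (0.01071804/0.01118000 − 1)×1000 = (0.958680 − 1)×1000 = -41.320 per mil
δ_B = (0.01083564/0.01118000 − 1)×1000 = (0.969199 − 1)×1000 = -30.801 per mil
f_A = (δ_mix − δ_B)/(δ_A − δ_B) = (-38.79 − (-30.801))/(-41.320 − (-30.801))
f_A = -7.989 / -10.519 = 0.7595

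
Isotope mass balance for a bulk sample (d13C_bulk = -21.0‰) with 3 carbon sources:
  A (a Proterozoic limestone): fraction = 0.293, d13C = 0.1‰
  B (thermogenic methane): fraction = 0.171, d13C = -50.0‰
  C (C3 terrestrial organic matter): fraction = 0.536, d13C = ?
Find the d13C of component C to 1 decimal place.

-23.3‰

Isotope mass balance: δ_bulk = Σ fᵢ·δᵢ.
-21.0 = 0.293×(0.1) + 0.171×(-50.0) + 0.536×δ_C
0.536·δ_C = -21.0 − (-8.521) = -12.479
δ_C = -12.479 / 0.536 = -23.28‰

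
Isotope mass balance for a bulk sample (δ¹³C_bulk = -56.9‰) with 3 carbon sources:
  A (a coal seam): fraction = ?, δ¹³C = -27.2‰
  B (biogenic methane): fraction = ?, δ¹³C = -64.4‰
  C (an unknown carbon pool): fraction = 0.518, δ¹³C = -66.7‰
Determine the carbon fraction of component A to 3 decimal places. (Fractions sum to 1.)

0.234

Let f_A and f_B be the unknown fractions; fractions sum to 1 so f_A + f_B = 0.482.
Mass balance: Σ fᵢ·δᵢ = δ_bulk ⇒ f_A·(-27.2) + f_B·(-64.4) = -56.9 − (-34.551) = -22.349
Substitute f_B = 0.482 − f_A:
f_A·(-27.2 − -64.4) = -22.349 − 0.482×(-64.4) = 8.691
f_A = 8.691 / 37.2 = 0.2336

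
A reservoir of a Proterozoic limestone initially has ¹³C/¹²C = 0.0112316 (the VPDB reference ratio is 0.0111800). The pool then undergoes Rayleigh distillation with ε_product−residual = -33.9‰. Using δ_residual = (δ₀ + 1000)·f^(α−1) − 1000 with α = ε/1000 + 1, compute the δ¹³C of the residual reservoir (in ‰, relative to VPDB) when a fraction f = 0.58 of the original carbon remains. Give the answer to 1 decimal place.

δ₀ = (0.0112316/0.0111800 − 1)×1000 = (1.004615 − 1)×1000 = 4.615‰
α − 1 = ε/1000 = -0.0339
f^(α−1) = 0.58^(-0.0339) = 1.018638
δ_res = (4.615 + 1000) × 1.018638 − 1000 = 1023.339 − 1000 = 23.34‰

23.3‰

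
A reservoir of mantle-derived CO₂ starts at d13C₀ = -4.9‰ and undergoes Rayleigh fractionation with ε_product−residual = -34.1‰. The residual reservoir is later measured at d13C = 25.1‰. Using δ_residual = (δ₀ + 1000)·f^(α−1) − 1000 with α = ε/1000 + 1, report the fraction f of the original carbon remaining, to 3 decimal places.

0.419

α − 1 = ε/1000 = -0.0341
(δ_res + 1000)/(δ₀ + 1000) = (25.1 + 1000)/(-4.9 + 1000) = 1025.1/995.1 = 1.030148
f = 1.030148^(1/-0.0341) = exp(ln(1.030148)/-0.0341) = exp(0.02970/-0.0341)
f = exp(-0.8710) = 0.4185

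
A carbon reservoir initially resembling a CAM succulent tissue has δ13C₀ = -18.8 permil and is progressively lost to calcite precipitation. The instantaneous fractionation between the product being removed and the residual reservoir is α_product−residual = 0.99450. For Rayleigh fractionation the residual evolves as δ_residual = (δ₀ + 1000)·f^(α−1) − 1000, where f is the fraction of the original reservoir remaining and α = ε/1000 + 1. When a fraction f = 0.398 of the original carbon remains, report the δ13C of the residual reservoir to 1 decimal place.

Rayleigh residual: δ_res = (δ₀ + 1000)·f^(α−1) − 1000
α − 1 = -0.00550
f^(α−1) = 0.398^(-0.00550) = 1.005080
δ_res = (-18.8 + 1000) × 1.005080 − 1000 = 986.185 − 1000 = -13.82 permil

-13.8 permil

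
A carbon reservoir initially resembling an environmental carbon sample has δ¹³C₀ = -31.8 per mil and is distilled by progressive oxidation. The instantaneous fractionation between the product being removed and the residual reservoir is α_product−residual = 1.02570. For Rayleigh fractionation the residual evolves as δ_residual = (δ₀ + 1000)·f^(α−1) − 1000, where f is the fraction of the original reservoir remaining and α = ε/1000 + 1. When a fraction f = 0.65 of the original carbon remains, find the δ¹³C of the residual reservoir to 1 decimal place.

-42.5 per mil

Rayleigh residual: δ_res = (δ₀ + 1000)·f^(α−1) − 1000
α − 1 = 0.02570
f^(α−1) = 0.65^(0.02570) = 0.988990
δ_res = (-31.8 + 1000) × 0.988990 − 1000 = 957.540 − 1000 = -42.46 per mil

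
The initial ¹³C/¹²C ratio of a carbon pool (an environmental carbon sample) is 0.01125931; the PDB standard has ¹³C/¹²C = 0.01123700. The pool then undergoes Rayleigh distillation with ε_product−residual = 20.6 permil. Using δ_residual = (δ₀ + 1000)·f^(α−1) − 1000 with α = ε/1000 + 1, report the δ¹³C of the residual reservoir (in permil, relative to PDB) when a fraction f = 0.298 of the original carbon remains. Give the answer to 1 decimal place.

-22.7 permil

δ₀ = (0.01125931/0.01123700 − 1)×1000 = (1.001985 − 1)×1000 = 1.985 permil
α − 1 = ε/1000 = 0.0206
f^(α−1) = 0.298^(0.0206) = 0.975369
δ_res = (1.985 + 1000) × 0.975369 − 1000 = 977.305 − 1000 = -22.69 permil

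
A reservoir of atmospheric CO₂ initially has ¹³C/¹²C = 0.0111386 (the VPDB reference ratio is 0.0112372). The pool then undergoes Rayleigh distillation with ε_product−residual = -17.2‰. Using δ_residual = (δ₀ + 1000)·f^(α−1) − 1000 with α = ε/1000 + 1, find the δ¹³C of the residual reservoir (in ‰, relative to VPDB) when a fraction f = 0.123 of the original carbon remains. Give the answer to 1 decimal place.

27.6‰

δ₀ = (0.0111386/0.0112372 − 1)×1000 = (0.991226 − 1)×1000 = -8.774‰
α − 1 = ε/1000 = -0.0172
f^(α−1) = 0.123^(-0.0172) = 1.036701
δ_res = (-8.774 + 1000) × 1.036701 − 1000 = 1027.605 − 1000 = 27.60‰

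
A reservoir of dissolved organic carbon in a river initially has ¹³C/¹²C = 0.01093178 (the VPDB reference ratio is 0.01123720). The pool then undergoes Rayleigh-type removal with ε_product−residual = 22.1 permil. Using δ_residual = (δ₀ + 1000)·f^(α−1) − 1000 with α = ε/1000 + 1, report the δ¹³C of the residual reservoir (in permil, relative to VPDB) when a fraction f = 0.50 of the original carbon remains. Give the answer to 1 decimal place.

δ₀ = (0.01093178/0.01123720 − 1)×1000 = (0.972821 − 1)×1000 = -27.179 permil
α − 1 = ε/1000 = 0.0221
f^(α−1) = 0.50^(0.0221) = 0.984798
δ_res = (-27.179 + 1000) × 0.984798 − 1000 = 958.032 − 1000 = -41.97 permil

-42.0 permil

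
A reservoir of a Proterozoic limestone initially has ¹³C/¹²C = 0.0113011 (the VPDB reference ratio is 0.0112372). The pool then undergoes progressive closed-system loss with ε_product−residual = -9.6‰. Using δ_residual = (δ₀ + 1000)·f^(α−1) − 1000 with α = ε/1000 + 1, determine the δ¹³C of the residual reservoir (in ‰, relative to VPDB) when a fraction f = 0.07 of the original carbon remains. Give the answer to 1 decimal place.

31.7‰

δ₀ = (0.0113011/0.0112372 − 1)×1000 = (1.005686 − 1)×1000 = 5.686‰
α − 1 = ε/1000 = -0.0096
f^(α−1) = 0.07^(-0.0096) = 1.025858
δ_res = (5.686 + 1000) × 1.025858 − 1000 = 1031.691 − 1000 = 31.69‰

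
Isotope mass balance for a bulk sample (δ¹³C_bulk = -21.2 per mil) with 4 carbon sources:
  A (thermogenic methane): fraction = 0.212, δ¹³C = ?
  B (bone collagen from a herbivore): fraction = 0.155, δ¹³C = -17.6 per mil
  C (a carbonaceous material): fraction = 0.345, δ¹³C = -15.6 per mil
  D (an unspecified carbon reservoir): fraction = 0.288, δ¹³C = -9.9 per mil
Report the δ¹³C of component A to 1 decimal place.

Isotope mass balance: δ_bulk = Σ fᵢ·δᵢ.
-21.2 = 0.212×δ_A + 0.155×(-17.6) + 0.345×(-15.6) + 0.288×(-9.9)
0.212·δ_A = -21.2 − (-10.961) = -10.239
δ_A = -10.239 / 0.212 = -48.30 per mil

-48.3 per mil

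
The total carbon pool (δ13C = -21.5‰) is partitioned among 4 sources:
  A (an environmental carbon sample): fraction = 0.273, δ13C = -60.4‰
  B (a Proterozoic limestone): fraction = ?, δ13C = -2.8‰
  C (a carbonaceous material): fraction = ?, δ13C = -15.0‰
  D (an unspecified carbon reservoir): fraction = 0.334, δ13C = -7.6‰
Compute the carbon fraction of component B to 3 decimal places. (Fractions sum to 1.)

Let f_B and f_C be the unknown fractions; fractions sum to 1 so f_B + f_C = 0.393.
Mass balance: Σ fᵢ·δᵢ = δ_bulk ⇒ f_B·(-2.8) + f_C·(-15.0) = -21.5 − (-19.028) = -2.472
Substitute f_C = 0.393 − f_B:
f_B·(-2.8 − -15.0) = -2.472 − 0.393×(-15.0) = 3.423
f_B = 3.423 / 12.2 = 0.2805

0.281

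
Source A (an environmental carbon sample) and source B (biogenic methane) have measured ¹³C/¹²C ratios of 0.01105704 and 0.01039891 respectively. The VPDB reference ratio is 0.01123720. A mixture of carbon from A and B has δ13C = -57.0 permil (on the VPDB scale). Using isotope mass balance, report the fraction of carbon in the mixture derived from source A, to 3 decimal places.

0.301

δ_A = (0.01105704/0.01123720 − 1)×1000 = (0.983968 − 1)×1000 = -16.032 permil
δ_B = (0.01039891/0.01123720 − 1)×1000 = (0.925400 − 1)×1000 = -74.600 permil
f_A = (δ_mix − δ_B)/(δ_A − δ_B) = (-57.0 − (-74.600))/(-16.032 − (-74.600))
f_A = 17.600 / 58.567 = 0.3005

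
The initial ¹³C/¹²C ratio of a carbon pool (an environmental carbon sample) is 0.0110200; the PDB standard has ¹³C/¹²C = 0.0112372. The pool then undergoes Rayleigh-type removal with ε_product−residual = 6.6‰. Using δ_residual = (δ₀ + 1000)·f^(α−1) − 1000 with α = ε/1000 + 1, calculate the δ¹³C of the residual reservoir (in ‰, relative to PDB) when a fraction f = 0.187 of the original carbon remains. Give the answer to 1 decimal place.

δ₀ = (0.0110200/0.0112372 − 1)×1000 = (0.980671 − 1)×1000 = -19.329‰
α − 1 = ε/1000 = 0.0066
f^(α−1) = 0.187^(0.0066) = 0.988995
δ_res = (-19.329 + 1000) × 0.988995 − 1000 = 969.879 − 1000 = -30.12‰

-30.1‰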